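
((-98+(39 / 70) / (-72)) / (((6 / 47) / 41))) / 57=-317286331 / 574560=-552.22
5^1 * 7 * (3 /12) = 35 /4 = 8.75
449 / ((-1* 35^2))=-449 / 1225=-0.37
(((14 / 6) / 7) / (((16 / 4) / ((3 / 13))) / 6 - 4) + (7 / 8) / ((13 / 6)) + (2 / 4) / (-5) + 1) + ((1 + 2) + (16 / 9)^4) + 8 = 37516241 / 1705860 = 21.99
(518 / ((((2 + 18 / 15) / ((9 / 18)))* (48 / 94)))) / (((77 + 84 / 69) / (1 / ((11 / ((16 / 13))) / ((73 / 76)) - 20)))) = -14598905 / 77050656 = -0.19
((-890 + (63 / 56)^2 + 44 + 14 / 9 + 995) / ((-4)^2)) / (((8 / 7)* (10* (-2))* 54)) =-612143 / 79626240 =-0.01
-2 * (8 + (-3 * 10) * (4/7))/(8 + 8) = 8/7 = 1.14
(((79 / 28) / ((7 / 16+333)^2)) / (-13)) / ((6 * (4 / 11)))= -632 / 706380675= -0.00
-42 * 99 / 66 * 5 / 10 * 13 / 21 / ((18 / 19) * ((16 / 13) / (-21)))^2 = -38862733 / 6144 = -6325.31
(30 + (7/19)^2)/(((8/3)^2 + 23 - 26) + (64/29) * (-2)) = -2839419/28519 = -99.56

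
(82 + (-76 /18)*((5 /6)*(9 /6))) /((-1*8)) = -9.59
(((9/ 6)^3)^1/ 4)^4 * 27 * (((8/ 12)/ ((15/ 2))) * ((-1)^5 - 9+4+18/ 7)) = -4.17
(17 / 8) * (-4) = -17 / 2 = -8.50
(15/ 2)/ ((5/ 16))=24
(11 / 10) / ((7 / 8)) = 44 / 35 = 1.26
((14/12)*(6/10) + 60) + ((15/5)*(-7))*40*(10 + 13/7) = -98993/10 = -9899.30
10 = 10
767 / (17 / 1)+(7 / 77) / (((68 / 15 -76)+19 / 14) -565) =1125264431 / 24940751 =45.12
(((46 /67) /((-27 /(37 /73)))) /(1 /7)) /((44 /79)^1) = -470603 /2905254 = -0.16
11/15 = 0.73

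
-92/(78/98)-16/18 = -13628/117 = -116.48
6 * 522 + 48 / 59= 184836 / 59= 3132.81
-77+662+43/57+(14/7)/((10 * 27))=1502479/2565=585.76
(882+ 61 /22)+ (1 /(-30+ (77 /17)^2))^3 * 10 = 400844345218585 /453053810462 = 884.76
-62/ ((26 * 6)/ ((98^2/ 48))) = -74431/ 936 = -79.52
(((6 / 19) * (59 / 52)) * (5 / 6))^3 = 25672375 / 964430272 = 0.03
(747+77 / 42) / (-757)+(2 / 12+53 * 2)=238858 / 2271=105.18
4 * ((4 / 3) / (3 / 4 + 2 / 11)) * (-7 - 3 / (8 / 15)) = -8888 / 123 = -72.26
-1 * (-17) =17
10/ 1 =10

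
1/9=0.11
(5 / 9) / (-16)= -5 / 144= -0.03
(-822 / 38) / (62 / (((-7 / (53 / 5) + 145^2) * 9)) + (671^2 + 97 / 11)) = -0.00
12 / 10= 6 / 5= 1.20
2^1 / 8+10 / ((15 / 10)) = 83 / 12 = 6.92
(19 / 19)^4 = 1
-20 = -20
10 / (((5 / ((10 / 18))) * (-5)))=-0.22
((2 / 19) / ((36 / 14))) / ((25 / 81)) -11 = -5162 / 475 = -10.87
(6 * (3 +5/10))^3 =9261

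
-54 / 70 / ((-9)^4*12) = -1 / 102060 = -0.00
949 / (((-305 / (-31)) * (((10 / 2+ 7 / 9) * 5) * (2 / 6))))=61101 / 6100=10.02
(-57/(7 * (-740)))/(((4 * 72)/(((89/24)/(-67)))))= -1691/799626240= -0.00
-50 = -50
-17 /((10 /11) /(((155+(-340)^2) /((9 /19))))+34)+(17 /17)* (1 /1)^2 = 27418507 /54837008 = 0.50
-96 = -96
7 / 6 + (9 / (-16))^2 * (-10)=-767 / 384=-2.00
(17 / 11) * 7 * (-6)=-714 / 11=-64.91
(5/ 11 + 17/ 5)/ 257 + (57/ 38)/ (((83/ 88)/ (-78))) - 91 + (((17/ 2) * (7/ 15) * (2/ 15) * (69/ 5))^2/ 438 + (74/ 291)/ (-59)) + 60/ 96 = -70897019394758145407/ 330844777894125000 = -214.29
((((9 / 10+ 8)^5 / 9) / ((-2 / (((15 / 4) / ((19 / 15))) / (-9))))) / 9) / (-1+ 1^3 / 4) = -151.18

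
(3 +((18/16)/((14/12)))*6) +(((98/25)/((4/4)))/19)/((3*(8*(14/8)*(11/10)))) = 385801/43890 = 8.79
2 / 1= 2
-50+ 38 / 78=-1931 / 39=-49.51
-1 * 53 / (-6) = 53 / 6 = 8.83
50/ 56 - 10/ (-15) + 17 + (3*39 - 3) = 11135/ 84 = 132.56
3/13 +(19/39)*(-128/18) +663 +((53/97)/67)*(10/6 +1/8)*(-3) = 12039403447/18249192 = 659.72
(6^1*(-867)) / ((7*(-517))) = 5202 / 3619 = 1.44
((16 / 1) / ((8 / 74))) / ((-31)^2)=148 / 961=0.15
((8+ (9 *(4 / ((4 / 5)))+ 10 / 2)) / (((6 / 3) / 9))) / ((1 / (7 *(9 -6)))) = 5481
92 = 92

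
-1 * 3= -3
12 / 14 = 6 / 7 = 0.86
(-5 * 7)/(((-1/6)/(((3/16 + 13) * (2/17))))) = 22155/68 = 325.81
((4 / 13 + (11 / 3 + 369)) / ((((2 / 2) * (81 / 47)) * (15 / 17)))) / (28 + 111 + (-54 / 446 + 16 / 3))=1.70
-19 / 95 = -1 / 5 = -0.20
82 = 82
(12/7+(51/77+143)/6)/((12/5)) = 29635/2772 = 10.69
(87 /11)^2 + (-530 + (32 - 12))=-54141 /121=-447.45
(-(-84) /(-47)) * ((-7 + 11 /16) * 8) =4242 /47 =90.26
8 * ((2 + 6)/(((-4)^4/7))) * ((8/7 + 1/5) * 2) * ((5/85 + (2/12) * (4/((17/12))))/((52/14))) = 2961/4420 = 0.67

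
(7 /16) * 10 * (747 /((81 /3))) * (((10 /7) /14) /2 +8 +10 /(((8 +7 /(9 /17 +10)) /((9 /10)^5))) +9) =124283497073 /57904000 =2146.37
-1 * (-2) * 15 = 30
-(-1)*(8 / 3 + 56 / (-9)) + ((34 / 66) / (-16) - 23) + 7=-31027 / 1584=-19.59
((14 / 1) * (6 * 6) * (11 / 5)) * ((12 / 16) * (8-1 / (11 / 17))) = 26838 / 5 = 5367.60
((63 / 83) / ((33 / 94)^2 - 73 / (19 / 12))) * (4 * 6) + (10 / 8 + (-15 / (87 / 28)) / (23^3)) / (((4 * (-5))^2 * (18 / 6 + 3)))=-3816455272063631 / 9645964124202880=-0.40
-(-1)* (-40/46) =-20/23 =-0.87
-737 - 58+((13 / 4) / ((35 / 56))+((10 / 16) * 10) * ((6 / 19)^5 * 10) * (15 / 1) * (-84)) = -12839914951 / 12380495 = -1037.11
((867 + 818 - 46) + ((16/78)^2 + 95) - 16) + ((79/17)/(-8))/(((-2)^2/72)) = 176612225/103428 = 1707.59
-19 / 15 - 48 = -49.27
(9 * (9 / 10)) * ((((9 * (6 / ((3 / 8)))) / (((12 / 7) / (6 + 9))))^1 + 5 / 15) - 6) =101601 / 10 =10160.10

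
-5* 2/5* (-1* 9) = 18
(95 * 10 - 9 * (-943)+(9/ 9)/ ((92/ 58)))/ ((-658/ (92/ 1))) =-434131/ 329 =-1319.55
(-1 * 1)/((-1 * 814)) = 1/814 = 0.00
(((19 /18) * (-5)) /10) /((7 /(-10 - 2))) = 19 /21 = 0.90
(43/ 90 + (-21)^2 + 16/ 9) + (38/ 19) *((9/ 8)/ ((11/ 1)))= 878051/ 1980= 443.46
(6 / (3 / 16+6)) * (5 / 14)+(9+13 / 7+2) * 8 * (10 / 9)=26480 / 231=114.63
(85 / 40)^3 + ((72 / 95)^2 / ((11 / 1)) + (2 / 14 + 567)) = 205223081981 / 355801600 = 576.79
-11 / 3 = -3.67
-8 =-8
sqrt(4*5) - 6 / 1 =-6+2*sqrt(5) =-1.53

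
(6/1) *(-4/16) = -3/2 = -1.50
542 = 542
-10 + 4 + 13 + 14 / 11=91 / 11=8.27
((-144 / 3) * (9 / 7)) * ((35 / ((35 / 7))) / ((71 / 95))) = -41040 / 71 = -578.03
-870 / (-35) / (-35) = -174 / 245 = -0.71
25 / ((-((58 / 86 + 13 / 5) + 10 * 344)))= -0.01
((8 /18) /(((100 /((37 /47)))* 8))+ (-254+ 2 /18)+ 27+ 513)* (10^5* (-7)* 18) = -169435259000 /47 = -3605005510.64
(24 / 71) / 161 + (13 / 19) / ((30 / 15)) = 149515 / 434378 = 0.34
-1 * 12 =-12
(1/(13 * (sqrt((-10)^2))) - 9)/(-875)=167/16250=0.01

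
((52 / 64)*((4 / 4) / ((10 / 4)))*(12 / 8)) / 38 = 39 / 3040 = 0.01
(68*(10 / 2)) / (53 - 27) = 170 / 13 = 13.08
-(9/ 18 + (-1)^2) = -3/ 2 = -1.50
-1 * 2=-2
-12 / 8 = -3 / 2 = -1.50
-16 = -16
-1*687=-687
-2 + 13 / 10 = -7 / 10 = -0.70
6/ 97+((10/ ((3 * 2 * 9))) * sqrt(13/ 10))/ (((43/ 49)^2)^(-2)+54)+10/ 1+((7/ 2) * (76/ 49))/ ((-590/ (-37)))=3418801 * sqrt(130)/ 10280522970+2083631/ 200305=10.41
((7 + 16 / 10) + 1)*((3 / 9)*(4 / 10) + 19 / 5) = 944 / 25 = 37.76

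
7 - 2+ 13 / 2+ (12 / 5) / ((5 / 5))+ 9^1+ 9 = 319 / 10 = 31.90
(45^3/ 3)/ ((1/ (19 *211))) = 121773375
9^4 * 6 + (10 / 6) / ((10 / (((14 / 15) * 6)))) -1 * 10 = 39356.93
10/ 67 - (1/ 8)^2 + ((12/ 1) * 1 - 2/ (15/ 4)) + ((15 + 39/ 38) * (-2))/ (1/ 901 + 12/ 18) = -16058065199/ 441170880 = -36.40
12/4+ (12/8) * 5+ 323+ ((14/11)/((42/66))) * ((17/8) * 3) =1385/4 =346.25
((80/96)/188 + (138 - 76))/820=69941/924960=0.08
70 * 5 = 350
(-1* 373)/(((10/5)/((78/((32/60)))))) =-218205/8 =-27275.62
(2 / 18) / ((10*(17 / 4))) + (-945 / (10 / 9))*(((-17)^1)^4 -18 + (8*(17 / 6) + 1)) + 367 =-54344883193 / 765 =-71039063.00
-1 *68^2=-4624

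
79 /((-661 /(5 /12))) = -395 /7932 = -0.05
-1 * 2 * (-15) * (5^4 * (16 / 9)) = 100000 / 3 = 33333.33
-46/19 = -2.42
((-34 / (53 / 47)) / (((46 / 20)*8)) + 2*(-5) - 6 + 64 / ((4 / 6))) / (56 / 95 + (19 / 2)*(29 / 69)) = 54447825 / 3183869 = 17.10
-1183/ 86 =-13.76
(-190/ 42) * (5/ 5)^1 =-95/ 21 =-4.52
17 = 17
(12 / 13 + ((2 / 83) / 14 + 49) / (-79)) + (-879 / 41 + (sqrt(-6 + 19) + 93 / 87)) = -14236932998 / 709460843 + sqrt(13) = -16.46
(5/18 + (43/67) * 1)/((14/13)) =14417/16884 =0.85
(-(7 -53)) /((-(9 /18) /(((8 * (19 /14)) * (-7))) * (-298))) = -3496 /149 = -23.46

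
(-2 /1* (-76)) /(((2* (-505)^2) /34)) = 0.01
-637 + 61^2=3084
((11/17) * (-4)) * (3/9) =-44/51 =-0.86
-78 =-78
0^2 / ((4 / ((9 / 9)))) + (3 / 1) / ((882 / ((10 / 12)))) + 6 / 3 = 3533 / 1764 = 2.00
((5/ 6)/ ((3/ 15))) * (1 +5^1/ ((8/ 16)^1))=275/ 6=45.83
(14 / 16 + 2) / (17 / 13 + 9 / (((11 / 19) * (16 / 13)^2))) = 105248 / 423559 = 0.25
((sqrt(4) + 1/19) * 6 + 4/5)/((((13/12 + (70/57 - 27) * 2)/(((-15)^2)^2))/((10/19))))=-100926000/14573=-6925.55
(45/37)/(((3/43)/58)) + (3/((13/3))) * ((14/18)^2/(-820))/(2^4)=57425844587/56796480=1011.08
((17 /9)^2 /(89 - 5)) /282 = 0.00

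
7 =7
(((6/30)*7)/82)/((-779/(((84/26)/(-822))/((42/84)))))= 49/284416795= 0.00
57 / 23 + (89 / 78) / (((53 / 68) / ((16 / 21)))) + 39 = 42523846 / 998361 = 42.59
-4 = -4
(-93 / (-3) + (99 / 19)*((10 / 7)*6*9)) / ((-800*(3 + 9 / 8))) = -57583 / 438900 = -0.13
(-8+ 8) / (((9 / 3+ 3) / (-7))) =0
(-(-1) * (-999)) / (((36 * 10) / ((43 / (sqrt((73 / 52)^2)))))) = -85.00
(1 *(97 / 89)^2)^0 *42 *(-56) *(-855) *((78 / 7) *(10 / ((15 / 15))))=224078400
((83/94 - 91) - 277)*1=-34509/94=-367.12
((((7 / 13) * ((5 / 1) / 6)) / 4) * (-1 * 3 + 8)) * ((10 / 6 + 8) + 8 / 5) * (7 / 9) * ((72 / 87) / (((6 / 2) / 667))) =73255 / 81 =904.38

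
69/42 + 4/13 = 355/182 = 1.95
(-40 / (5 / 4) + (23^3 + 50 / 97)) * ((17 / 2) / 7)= 20011465 / 1358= 14735.98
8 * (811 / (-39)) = -166.36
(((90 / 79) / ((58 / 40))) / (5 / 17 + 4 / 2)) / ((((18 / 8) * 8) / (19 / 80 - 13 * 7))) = -617185 / 357396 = -1.73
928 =928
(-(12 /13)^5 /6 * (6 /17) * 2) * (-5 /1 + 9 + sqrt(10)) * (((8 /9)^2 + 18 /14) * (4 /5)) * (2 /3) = -0.63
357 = 357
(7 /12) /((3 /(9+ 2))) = 77 /36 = 2.14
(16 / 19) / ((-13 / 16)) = -256 / 247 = -1.04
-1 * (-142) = 142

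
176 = 176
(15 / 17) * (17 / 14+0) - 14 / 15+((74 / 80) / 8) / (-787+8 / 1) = 0.14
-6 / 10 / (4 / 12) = -9 / 5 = -1.80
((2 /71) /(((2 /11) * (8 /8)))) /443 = 11 /31453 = 0.00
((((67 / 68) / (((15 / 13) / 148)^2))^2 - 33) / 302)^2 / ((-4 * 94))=-14780859132929536725776689628641 / 7340531197997587500000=-2013595301.79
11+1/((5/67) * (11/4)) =873/55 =15.87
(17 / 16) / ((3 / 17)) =289 / 48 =6.02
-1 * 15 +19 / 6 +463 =2707 / 6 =451.17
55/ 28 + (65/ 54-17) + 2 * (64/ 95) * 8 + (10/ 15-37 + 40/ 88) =-30756941/ 790020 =-38.93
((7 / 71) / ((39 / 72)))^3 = 4741632 / 786330467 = 0.01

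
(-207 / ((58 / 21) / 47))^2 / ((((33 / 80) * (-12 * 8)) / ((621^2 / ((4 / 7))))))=-62601354703767915 / 296032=-211468201761.19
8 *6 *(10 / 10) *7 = 336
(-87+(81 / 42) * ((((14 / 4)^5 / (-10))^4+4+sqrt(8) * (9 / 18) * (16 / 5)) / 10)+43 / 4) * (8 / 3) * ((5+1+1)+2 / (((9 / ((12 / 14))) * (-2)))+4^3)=142944 * sqrt(2) / 1225+3207723496257300396203 / 11560550400000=277471685.43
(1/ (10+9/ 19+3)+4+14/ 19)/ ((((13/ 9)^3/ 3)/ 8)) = 51177987/ 1335776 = 38.31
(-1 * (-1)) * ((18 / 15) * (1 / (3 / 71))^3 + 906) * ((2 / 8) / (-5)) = -189148 / 225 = -840.66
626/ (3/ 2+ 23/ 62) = 9703/ 29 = 334.59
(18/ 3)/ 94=3/ 47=0.06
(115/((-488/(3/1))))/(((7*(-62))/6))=1035/105896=0.01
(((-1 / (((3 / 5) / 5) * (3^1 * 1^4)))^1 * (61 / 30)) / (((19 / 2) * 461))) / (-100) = 0.00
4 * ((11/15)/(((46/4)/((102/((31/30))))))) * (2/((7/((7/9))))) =11968/2139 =5.60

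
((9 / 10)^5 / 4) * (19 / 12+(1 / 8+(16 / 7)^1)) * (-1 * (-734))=4847076531 / 11200000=432.77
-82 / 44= -41 / 22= -1.86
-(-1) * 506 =506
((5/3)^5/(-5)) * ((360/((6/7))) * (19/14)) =-118750/81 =-1466.05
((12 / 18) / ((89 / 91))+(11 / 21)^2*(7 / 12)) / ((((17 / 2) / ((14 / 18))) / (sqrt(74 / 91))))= 56633*sqrt(6734) / 66913938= 0.07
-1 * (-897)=897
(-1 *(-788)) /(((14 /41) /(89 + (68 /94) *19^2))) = 808043.70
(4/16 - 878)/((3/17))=-59687/12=-4973.92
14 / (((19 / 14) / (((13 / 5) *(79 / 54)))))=100646 / 2565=39.24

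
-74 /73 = -1.01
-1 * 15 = -15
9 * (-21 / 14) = -27 / 2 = -13.50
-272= -272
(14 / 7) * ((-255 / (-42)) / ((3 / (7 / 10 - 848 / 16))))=-8891 / 42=-211.69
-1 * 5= -5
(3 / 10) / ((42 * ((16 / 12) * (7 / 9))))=27 / 3920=0.01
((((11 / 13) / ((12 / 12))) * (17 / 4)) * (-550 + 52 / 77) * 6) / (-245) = 1078599 / 22295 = 48.38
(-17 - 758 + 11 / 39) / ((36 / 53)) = -800671 / 702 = -1140.56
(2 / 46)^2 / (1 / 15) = 0.03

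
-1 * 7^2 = -49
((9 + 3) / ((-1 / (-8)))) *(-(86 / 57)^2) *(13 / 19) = -3076736 / 20577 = -149.52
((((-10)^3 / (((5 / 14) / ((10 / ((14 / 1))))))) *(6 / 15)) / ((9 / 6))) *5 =-8000 / 3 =-2666.67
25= 25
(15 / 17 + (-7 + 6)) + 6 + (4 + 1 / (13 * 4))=8753 / 884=9.90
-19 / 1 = -19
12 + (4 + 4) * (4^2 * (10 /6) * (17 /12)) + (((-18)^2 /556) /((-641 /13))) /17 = 4283514047 /13632147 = 314.22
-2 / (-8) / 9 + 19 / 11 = 695 / 396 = 1.76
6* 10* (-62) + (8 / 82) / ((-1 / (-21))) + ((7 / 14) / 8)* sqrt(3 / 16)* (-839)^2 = -152436 / 41 + 703921* sqrt(3) / 64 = 15332.47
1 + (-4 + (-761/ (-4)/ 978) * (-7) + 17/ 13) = -155315/ 50856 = -3.05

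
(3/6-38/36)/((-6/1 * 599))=5/32346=0.00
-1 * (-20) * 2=40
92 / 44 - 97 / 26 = -469 / 286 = -1.64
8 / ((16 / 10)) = 5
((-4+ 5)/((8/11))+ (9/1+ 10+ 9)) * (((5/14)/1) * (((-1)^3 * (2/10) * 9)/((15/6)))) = -423/56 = -7.55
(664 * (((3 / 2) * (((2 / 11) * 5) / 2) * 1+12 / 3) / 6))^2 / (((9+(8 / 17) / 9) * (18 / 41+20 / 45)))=916929440946 / 27316355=33567.05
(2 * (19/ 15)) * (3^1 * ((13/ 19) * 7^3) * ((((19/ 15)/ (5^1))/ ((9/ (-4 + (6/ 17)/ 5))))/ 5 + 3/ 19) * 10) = 13199549636/ 5450625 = 2421.66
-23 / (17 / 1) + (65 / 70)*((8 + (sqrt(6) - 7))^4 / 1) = 26*sqrt(6) + 15811 / 238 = 130.12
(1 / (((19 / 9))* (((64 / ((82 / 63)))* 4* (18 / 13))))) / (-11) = -533 / 3370752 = -0.00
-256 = -256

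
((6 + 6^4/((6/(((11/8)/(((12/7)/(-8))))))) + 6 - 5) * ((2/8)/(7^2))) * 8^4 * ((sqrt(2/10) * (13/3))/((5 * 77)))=-2622464 * sqrt(5)/40425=-145.06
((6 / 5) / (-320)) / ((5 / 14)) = -21 / 2000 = -0.01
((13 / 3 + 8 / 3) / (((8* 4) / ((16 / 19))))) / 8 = 7 / 304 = 0.02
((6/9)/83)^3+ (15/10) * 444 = 10281873842/15438249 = 666.00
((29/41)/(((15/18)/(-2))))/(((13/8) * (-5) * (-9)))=-928/39975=-0.02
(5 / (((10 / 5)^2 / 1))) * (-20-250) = -675 / 2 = -337.50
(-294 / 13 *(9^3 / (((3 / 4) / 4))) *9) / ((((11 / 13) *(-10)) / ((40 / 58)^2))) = 44482.32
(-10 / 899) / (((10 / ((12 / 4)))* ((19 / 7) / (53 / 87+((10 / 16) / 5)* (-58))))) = 16177 / 1981396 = 0.01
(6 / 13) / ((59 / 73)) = 438 / 767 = 0.57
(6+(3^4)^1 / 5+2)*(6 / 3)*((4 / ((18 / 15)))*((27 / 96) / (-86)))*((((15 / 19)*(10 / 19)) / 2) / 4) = -27225 / 993472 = -0.03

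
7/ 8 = 0.88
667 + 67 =734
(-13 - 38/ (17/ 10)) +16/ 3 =-1531/ 51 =-30.02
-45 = -45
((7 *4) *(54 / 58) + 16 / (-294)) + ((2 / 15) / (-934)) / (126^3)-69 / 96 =41117440794139 / 1625465530080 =25.30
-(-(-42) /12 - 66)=125 /2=62.50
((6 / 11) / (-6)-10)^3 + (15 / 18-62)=-8694263 / 7986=-1088.69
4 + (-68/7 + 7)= 9/7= 1.29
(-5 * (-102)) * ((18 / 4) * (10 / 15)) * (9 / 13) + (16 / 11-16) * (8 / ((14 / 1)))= 1051970 / 1001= 1050.92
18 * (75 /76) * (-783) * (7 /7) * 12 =-3171150 /19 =-166902.63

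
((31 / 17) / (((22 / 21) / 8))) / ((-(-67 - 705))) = 651 / 36091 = 0.02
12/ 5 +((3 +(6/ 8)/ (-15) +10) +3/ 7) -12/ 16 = 526/ 35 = 15.03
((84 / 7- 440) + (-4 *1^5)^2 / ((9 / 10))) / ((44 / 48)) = -14768 / 33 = -447.52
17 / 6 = 2.83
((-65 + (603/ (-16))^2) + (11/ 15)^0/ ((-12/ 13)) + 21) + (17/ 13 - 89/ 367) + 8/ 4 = 5050375745/ 3664128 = 1378.33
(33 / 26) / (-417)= -0.00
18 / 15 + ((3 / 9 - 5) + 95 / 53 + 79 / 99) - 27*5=-3564713 / 26235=-135.88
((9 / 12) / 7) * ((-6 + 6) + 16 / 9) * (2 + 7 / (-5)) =0.11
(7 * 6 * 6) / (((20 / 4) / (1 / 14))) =3.60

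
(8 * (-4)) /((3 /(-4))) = 42.67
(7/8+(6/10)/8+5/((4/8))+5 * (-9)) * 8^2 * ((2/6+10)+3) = -29056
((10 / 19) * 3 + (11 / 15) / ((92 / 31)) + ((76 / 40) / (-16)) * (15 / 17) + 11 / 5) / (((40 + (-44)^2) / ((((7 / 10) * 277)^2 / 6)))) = 52571926841693 / 4227754752000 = 12.43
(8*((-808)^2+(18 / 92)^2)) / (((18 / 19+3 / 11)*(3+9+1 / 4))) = 461960325992 / 1321971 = 349448.15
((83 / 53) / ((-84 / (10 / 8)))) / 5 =-83 / 17808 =-0.00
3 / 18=1 / 6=0.17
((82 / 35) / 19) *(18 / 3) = 492 / 665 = 0.74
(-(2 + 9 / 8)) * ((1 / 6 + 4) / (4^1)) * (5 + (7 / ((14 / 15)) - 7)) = -6875 / 384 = -17.90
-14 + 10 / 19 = -256 / 19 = -13.47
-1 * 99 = -99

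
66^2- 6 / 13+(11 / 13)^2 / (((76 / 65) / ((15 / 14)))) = 4634991 / 1064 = 4356.19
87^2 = 7569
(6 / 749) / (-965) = -6 / 722785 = -0.00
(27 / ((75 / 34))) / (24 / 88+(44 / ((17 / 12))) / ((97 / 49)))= 616726 / 804275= 0.77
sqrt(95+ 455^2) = 4 * sqrt(12945) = 455.10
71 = 71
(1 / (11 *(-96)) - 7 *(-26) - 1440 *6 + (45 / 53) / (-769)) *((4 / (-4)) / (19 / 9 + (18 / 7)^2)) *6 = 160536024223533 / 27595423504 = 5817.49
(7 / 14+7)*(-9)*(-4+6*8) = -2970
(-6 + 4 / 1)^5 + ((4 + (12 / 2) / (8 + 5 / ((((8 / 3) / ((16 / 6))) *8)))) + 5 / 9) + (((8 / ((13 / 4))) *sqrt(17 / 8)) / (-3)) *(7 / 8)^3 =-5537 / 207 - 343 *sqrt(34) / 2496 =-27.55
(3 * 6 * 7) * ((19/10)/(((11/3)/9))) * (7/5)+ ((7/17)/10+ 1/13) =100009341/121550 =822.78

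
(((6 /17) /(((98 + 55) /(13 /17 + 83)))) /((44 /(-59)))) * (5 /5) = -42008 /162129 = -0.26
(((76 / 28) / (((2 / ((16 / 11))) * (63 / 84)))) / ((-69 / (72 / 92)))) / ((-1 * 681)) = 1216 / 27739173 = 0.00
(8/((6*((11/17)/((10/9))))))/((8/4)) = 340/297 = 1.14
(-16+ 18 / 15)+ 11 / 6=-389 / 30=-12.97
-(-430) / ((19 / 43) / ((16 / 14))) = 147920 / 133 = 1112.18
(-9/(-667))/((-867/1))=-3/192763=-0.00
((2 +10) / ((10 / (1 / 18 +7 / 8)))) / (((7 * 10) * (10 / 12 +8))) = 67 / 37100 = 0.00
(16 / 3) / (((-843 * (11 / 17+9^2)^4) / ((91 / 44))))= -7600411 / 25813053864328896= -0.00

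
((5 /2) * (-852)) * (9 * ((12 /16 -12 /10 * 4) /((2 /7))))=1086939 /4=271734.75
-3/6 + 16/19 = 13/38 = 0.34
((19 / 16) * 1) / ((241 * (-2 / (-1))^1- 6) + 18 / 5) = 95 / 38368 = 0.00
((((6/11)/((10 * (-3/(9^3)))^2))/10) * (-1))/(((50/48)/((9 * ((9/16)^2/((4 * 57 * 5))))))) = -129140163/1672000000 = -0.08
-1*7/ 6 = -7/ 6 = -1.17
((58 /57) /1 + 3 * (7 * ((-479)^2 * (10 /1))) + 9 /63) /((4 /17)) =326822651501 /1596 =204776097.43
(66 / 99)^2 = 4 / 9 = 0.44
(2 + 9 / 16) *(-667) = -27347 / 16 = -1709.19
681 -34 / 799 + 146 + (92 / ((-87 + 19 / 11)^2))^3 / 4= 1654543036881549659997 / 2000759582314528028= 826.96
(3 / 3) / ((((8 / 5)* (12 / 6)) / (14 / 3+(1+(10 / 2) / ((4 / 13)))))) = 1315 / 192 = 6.85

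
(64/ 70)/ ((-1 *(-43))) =32/ 1505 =0.02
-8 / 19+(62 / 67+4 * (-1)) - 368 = -472914 / 1273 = -371.50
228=228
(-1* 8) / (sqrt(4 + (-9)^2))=-8* sqrt(85) / 85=-0.87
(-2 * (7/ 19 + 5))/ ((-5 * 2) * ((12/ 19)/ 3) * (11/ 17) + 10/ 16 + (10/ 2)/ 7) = 194208/ 415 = 467.97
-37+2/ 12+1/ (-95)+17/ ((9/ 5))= -46853/ 1710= -27.40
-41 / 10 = -4.10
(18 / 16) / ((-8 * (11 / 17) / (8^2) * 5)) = -153 / 55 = -2.78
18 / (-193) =-18 / 193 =-0.09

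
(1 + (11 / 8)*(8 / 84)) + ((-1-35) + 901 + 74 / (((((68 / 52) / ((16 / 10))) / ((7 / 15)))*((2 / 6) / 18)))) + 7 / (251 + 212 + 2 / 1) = 3483652169 / 1106700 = 3147.78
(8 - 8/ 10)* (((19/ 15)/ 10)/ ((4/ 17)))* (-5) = -969/ 50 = -19.38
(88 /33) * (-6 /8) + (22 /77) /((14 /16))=-82 /49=-1.67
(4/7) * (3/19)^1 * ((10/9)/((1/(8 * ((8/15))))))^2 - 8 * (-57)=458.03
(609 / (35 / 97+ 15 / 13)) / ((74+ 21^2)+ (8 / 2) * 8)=767949 / 1044770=0.74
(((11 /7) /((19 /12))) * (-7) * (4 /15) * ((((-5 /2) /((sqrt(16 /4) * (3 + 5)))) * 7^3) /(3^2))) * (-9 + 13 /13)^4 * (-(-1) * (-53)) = -409536512 /171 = -2394950.36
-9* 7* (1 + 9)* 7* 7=-30870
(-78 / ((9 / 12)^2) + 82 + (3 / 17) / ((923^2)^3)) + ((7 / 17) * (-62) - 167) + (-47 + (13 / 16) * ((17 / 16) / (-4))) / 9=-24648521463247848663544661 / 96872742205299740279808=-254.44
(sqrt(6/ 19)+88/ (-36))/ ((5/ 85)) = -374/ 9+17 * sqrt(114)/ 19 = -32.00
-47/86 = -0.55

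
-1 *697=-697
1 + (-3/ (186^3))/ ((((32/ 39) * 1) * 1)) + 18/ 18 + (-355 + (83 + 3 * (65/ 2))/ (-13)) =-109123718185/ 297433344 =-366.88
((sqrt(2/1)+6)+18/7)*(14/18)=7*sqrt(2)/9+20/3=7.77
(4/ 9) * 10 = 40/ 9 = 4.44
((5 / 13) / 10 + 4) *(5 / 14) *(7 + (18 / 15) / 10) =10.27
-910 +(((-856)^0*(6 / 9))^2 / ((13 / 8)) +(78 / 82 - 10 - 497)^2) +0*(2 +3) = 50187179690 / 196677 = 255175.64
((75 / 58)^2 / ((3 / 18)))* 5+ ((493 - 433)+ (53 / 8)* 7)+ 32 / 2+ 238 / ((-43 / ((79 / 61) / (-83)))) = 252851597707 / 1464746152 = 172.62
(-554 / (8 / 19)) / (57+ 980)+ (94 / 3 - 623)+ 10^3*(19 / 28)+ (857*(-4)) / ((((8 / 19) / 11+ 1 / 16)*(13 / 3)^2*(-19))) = 897837547697 / 4961061924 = 180.98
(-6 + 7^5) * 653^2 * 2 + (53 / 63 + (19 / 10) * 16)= 4513381503511 / 315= 14328195249.24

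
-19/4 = -4.75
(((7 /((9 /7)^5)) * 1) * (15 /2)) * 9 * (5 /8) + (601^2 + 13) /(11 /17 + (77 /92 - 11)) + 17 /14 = -46022499170281 /1215167184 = -37873.39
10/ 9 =1.11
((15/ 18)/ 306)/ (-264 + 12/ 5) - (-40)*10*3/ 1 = 2881785575/ 2401488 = 1200.00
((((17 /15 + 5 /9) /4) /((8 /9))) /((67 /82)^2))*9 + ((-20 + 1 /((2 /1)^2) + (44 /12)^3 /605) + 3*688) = 994220905 /484812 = 2050.73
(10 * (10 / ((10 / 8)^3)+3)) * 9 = 3654 / 5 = 730.80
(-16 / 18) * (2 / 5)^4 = -128 / 5625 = -0.02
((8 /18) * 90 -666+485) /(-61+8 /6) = 423 /179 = 2.36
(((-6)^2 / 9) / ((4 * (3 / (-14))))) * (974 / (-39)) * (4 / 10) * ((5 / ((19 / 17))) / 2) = 231812 / 2223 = 104.28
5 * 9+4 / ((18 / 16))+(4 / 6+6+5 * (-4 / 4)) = 452 / 9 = 50.22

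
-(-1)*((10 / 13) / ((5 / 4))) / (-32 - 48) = -1 / 130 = -0.01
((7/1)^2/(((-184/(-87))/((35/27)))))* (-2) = -49735/828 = -60.07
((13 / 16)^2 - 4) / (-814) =855 / 208384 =0.00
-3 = -3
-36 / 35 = -1.03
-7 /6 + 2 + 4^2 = 101 /6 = 16.83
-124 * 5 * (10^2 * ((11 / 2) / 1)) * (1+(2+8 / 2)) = -2387000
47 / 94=1 / 2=0.50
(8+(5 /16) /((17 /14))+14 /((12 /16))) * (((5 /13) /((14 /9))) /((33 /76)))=80275 /5236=15.33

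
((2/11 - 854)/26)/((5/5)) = -32.84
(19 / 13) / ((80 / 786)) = 7467 / 520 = 14.36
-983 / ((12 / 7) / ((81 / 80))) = -185787 / 320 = -580.58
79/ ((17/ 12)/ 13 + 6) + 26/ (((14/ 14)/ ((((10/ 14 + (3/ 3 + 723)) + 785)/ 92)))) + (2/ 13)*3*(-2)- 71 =733359465/ 1994629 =367.67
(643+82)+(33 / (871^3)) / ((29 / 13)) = 1068678610708 / 1474039463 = 725.00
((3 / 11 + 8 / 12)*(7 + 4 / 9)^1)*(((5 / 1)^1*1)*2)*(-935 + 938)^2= 20770 / 33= 629.39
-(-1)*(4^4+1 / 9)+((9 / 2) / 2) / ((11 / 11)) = 9301 / 36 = 258.36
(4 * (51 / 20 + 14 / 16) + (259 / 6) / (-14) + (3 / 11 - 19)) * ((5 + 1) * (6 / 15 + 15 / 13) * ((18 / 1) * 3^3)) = -131378679 / 3575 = -36749.28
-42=-42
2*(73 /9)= 146 /9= 16.22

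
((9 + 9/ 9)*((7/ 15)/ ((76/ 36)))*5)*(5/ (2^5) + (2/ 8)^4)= 4305/ 2432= 1.77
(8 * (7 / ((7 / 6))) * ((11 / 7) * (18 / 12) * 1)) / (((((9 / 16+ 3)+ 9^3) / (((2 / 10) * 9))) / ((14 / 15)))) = 25344 / 97675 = 0.26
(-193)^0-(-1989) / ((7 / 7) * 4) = 1993 / 4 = 498.25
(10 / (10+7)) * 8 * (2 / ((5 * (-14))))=-16 / 119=-0.13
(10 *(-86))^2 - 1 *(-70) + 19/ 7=5177709/ 7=739672.71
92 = 92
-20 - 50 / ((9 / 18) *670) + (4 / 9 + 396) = 226906 / 603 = 376.30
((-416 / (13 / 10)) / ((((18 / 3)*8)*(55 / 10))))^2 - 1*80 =-85520 / 1089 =-78.53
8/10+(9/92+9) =4553/460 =9.90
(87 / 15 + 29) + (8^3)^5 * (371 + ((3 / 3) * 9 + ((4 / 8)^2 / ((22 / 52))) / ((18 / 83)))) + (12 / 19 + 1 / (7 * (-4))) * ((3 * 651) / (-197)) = 99797891887732489410307 / 7411140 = 13465929922755809.42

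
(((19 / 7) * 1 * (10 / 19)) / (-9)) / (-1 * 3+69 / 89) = 445 / 6237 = 0.07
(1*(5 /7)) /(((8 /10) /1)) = 25 /28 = 0.89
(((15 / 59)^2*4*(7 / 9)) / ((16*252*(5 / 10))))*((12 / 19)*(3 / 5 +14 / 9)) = 485 / 3571506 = 0.00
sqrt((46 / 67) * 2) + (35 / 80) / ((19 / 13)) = 91 / 304 + 2 * sqrt(1541) / 67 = 1.47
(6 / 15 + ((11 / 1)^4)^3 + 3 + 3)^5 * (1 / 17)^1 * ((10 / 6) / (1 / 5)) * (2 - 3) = -951505123576633284548680832472173697466429890094816330162966441957 / 6375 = -149255705659079730909597000000000000000000000000000000000000000.00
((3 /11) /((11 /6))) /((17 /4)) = 72 /2057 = 0.04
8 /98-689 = -33757 /49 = -688.92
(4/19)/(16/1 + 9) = 4/475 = 0.01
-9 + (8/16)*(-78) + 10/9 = -422/9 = -46.89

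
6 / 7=0.86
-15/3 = -5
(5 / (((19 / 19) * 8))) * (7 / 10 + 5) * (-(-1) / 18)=19 / 96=0.20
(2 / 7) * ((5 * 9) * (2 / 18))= 10 / 7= 1.43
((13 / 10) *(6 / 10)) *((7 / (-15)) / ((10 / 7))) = -637 / 2500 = -0.25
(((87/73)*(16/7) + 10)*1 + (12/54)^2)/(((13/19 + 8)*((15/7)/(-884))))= -8880145976/14634675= -606.79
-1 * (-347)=347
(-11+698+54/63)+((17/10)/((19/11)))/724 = 662352709/962920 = 687.86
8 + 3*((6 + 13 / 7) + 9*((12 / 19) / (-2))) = 23.05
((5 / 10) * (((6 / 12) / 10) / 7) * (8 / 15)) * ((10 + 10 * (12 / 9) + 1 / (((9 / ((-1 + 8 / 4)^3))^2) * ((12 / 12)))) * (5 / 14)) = 1891 / 119070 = 0.02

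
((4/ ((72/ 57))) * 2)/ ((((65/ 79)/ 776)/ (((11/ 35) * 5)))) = 12812536/ 1365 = 9386.47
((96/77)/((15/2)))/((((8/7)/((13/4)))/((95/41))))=494/451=1.10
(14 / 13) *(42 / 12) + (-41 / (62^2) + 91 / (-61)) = 2.27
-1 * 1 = -1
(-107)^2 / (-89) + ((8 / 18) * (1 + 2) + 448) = 320.69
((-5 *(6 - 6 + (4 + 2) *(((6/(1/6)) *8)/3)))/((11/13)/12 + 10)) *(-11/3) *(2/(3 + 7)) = 329472/1571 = 209.72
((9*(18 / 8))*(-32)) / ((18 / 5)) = -180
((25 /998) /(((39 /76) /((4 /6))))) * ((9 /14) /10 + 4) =54055 /408681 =0.13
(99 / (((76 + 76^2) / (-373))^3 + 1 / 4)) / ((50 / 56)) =-575413057296 / 20039405642875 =-0.03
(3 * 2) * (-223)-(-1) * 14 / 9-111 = -13027 / 9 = -1447.44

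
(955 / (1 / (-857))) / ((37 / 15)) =-12276525 / 37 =-331797.97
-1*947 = -947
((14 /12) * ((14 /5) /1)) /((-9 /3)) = -1.09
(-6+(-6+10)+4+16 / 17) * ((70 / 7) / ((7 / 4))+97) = 35950 / 119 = 302.10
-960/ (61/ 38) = -36480/ 61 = -598.03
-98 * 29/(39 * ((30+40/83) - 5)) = -235886/82485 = -2.86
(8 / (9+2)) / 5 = 8 / 55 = 0.15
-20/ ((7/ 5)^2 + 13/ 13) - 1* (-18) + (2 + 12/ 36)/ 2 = 2755/ 222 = 12.41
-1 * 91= -91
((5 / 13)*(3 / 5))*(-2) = -6 / 13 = -0.46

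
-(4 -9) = 5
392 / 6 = 65.33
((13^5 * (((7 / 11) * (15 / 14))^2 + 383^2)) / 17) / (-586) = -26360949397393 / 4821608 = -5467252.71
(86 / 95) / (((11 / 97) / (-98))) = -817516 / 1045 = -782.31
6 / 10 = 3 / 5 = 0.60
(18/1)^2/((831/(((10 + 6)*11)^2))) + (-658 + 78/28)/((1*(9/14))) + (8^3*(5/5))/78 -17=358042546/32409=11047.63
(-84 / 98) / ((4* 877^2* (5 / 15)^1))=-9 / 10767806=-0.00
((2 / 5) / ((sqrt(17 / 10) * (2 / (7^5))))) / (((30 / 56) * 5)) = 470596 * sqrt(170) / 6375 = 962.48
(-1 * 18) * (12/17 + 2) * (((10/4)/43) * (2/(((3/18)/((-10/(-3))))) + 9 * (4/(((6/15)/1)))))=-269100/731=-368.13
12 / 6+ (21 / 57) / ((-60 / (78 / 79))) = 29929 / 15010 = 1.99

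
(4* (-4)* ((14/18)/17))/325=-112/49725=-0.00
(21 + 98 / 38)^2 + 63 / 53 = 10660055 / 19133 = 557.16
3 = 3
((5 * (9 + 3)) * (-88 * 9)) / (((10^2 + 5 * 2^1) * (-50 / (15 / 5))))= 648 / 25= 25.92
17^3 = 4913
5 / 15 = 1 / 3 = 0.33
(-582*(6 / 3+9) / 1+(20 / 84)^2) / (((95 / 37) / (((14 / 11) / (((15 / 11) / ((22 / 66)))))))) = -208921018 / 269325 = -775.72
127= 127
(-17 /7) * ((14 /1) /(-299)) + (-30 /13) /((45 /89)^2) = -359776 /40365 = -8.91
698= 698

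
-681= -681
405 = 405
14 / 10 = 7 / 5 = 1.40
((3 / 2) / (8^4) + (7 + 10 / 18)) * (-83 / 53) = -11.83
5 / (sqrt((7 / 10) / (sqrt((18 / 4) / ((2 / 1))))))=5*sqrt(105) / 7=7.32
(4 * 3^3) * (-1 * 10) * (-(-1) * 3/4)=-810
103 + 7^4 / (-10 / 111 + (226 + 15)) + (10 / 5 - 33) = 2191863 / 26741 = 81.97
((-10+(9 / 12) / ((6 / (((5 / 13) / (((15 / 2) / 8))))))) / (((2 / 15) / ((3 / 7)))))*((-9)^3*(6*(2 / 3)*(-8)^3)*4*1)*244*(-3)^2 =-38163025428480 / 91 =-419373905807.47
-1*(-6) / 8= 3 / 4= 0.75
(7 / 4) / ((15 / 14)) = 49 / 30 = 1.63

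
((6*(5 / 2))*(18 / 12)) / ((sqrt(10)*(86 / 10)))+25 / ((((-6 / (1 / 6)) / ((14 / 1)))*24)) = -175 / 432+45*sqrt(10) / 172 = 0.42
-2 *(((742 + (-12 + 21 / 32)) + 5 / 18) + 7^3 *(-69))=6605587 / 144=45872.13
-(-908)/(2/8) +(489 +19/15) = 61834/15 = 4122.27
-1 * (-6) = 6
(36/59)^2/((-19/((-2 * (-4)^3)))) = -165888/66139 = -2.51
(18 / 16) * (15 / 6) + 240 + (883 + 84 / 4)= 18349 / 16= 1146.81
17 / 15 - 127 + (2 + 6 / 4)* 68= 1682 / 15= 112.13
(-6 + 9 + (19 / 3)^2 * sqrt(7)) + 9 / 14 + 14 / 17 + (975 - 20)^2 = 361 * sqrt(7) / 9 + 217063013 / 238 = 912135.59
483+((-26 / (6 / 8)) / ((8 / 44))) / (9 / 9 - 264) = 381659 / 789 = 483.72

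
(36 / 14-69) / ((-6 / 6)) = 465 / 7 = 66.43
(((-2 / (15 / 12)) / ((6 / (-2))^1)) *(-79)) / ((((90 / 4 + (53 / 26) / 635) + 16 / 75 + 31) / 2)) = -10434320 / 6651451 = -1.57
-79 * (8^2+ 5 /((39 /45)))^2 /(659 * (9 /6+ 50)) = -129978542 /11471213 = -11.33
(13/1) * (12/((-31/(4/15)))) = -208/155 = -1.34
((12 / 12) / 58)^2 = 1 / 3364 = 0.00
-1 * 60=-60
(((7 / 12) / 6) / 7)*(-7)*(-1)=7 / 72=0.10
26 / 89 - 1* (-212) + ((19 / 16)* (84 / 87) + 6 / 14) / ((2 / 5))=31253011 / 144536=216.23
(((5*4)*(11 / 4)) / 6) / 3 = 3.06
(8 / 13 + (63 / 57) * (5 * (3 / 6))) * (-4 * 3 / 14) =-2.90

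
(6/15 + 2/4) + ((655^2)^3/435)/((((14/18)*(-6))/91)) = -513288053716038932/145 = -3539917611834751.26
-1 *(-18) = 18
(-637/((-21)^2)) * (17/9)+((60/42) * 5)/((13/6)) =4189/7371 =0.57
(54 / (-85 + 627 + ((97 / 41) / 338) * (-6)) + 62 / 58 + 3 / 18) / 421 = 872478689 / 275085398658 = 0.00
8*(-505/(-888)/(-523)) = -505/58053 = -0.01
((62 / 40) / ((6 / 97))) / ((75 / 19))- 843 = -7529867 / 9000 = -836.65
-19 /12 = -1.58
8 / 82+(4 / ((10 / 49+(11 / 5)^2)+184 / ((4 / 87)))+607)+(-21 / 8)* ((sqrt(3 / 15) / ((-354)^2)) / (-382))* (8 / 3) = 7* sqrt(5) / 239353560+122180885339 / 201253789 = 607.10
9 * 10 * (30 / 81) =33.33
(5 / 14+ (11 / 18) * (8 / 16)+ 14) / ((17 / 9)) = 3695 / 476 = 7.76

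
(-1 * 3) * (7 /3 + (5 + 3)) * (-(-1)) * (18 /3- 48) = 1302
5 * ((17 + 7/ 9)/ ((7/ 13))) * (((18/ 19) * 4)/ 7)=83200/ 931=89.37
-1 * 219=-219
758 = 758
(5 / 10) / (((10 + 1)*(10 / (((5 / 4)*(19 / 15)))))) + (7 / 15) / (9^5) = 1123163 / 155889360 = 0.01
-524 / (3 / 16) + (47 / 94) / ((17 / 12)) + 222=-131188 / 51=-2572.31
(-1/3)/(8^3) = -1/1536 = -0.00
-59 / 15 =-3.93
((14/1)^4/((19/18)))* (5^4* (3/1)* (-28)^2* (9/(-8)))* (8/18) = -508243680000/19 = -26749667368.42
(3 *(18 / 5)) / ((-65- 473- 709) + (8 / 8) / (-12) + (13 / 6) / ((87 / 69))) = -18792 / 2166935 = -0.01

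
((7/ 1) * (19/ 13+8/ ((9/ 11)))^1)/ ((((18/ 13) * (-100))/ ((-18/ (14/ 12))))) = 263/ 30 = 8.77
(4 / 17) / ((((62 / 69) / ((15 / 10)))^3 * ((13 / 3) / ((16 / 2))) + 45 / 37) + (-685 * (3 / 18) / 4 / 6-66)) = -63010654272 / 18591497904005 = -0.00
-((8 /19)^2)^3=-262144 /47045881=-0.01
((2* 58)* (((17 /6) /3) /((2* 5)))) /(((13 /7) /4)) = 13804 /585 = 23.60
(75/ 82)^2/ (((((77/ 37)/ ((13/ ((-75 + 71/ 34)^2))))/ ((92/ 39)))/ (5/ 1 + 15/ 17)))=293250000/ 21498579641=0.01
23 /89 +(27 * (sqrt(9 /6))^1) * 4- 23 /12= -1771 /1068 +54 * sqrt(6)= 130.61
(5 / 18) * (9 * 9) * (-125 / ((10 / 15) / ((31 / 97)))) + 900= -173925 / 388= -448.26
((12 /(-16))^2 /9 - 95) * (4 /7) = -217 /4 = -54.25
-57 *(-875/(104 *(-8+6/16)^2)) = 399000/48373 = 8.25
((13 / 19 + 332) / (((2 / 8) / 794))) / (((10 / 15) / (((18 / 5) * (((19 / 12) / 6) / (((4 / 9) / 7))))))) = 474283593 / 20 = 23714179.65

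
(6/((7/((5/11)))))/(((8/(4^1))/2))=30/77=0.39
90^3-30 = 728970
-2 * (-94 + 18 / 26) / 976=1213 / 6344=0.19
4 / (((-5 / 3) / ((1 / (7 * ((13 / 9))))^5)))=-708588 / 31201607255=-0.00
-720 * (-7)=5040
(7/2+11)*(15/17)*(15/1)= 6525/34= 191.91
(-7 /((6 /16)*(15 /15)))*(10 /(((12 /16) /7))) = -15680 /9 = -1742.22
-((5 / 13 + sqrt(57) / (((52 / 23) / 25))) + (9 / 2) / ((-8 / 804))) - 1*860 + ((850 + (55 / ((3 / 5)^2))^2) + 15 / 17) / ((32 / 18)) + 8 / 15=1050220667 / 79560 - 575*sqrt(57) / 52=13116.88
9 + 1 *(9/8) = 81/8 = 10.12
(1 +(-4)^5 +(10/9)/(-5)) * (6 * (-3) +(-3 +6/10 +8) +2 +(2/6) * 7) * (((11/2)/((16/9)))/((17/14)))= 85800253/4080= 21029.47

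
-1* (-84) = 84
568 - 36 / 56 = 567.36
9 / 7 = 1.29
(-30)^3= -27000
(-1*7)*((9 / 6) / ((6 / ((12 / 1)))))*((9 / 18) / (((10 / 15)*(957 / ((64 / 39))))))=-112 / 4147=-0.03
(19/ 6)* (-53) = -167.83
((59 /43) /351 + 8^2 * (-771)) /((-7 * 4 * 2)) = 744748933 /845208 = 881.14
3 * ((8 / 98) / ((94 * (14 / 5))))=0.00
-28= -28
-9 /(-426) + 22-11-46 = -4967 /142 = -34.98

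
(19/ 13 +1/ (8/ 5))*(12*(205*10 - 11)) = 1327389/ 26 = 51053.42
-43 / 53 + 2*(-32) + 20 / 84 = -71870 / 1113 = -64.57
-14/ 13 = -1.08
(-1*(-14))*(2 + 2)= 56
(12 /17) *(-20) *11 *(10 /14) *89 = -1174800 /119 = -9872.27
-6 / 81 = -2 / 27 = -0.07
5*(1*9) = 45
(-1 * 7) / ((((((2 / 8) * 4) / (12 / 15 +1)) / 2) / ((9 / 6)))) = -189 / 5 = -37.80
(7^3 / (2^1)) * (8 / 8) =343 / 2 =171.50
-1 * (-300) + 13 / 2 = 613 / 2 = 306.50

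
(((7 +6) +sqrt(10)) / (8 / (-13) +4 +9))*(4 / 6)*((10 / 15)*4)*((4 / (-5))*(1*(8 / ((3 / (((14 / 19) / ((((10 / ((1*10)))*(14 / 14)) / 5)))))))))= -173056 / 11799-13312*sqrt(10) / 11799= -18.23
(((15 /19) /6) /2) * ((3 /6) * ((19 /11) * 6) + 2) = 395 /836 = 0.47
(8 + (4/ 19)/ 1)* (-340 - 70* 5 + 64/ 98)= -5269368/ 931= -5659.90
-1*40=-40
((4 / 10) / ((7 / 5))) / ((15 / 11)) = 22 / 105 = 0.21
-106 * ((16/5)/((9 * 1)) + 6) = -30316/45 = -673.69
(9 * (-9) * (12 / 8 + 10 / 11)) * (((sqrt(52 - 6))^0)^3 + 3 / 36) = -18603 / 88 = -211.40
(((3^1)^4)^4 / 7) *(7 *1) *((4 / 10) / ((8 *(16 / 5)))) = 43046721 / 64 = 672605.02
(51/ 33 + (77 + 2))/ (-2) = -443/ 11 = -40.27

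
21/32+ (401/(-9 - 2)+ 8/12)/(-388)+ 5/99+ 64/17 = 23840903/5224032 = 4.56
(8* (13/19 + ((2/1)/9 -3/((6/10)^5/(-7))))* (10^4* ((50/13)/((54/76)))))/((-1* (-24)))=417020000000/85293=4889264.07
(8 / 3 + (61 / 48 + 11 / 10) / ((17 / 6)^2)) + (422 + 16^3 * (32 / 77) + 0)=2840189237 / 1335180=2127.20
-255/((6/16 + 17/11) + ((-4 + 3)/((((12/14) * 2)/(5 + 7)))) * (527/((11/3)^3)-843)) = -2715240/62057473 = -0.04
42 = 42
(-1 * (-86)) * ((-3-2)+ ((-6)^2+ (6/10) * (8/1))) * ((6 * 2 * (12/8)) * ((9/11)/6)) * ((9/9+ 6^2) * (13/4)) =99960939/110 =908735.81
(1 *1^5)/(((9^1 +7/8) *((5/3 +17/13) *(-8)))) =-39/9164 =-0.00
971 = 971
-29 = -29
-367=-367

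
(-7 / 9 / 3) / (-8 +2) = 0.04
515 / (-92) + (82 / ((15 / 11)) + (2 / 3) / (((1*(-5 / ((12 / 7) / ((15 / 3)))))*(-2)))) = 2635169 / 48300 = 54.56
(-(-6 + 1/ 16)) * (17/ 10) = 323/ 32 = 10.09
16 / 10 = 8 / 5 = 1.60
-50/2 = -25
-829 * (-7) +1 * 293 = 6096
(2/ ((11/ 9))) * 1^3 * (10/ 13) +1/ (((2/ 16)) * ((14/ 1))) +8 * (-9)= -70240/ 1001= -70.17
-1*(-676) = 676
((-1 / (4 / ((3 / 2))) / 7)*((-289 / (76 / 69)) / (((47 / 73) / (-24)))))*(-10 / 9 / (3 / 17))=41244635 / 12502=3299.04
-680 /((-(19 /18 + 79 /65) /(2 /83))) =1591200 /220531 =7.22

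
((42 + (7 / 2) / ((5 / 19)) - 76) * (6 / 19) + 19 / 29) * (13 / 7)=-210652 / 19285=-10.92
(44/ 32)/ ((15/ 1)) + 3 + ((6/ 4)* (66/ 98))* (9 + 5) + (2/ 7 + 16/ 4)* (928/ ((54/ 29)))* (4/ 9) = 3131497/ 3240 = 966.51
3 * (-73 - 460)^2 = 852267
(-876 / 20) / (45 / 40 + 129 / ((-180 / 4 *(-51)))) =-268056 / 7229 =-37.08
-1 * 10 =-10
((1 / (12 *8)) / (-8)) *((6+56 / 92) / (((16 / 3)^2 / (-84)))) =1197 / 47104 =0.03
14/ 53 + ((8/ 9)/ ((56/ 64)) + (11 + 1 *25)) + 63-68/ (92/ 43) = 5260396/ 76797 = 68.50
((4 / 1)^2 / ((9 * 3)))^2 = 256 / 729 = 0.35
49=49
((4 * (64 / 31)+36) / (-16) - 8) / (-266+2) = 445 / 10912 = 0.04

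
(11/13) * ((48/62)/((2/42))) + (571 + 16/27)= 6369187/10881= 585.35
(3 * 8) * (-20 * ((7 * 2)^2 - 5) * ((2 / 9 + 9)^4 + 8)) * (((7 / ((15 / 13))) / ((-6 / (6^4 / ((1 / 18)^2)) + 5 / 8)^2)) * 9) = -929509409562918912 / 10016231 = -92800316762.16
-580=-580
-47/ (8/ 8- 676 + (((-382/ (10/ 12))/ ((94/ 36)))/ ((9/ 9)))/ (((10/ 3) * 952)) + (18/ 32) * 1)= 105148400/ 1508975343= 0.07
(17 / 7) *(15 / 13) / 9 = 85 / 273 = 0.31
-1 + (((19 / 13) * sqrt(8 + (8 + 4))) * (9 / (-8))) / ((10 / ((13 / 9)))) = -19 * sqrt(5) / 40 - 1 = -2.06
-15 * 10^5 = -1500000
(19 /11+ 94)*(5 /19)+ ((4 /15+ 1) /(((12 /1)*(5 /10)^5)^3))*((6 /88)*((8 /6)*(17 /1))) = 5274469 /84645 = 62.31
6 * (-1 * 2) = -12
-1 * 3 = -3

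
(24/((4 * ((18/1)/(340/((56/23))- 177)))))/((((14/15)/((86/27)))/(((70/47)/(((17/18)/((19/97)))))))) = -21364550/1627563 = -13.13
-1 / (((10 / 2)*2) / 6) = -3 / 5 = -0.60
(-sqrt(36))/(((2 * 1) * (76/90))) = -135/38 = -3.55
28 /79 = 0.35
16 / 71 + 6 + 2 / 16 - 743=-418417 / 568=-736.65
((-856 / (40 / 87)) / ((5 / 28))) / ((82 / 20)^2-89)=1042608 / 7219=144.43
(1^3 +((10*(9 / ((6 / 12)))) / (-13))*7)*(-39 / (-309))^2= -16211 / 10609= -1.53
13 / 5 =2.60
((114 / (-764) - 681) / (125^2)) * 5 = -260199 / 1193750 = -0.22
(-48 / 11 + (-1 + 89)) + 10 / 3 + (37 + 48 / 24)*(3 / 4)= 15341 / 132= 116.22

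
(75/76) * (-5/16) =-375/1216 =-0.31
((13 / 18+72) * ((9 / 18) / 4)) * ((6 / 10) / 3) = 1309 / 720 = 1.82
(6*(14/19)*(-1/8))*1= -21/38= -0.55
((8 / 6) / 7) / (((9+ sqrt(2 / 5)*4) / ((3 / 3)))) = 60 / 2611-16*sqrt(10) / 7833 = 0.02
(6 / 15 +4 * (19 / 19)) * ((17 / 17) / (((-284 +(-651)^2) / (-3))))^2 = 0.00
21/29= 0.72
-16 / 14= -8 / 7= -1.14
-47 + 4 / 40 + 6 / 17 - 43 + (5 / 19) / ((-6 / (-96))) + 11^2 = 115193 / 3230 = 35.66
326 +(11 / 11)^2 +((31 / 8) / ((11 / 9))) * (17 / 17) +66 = 34863 / 88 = 396.17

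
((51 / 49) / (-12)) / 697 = -1 / 8036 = -0.00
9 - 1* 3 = 6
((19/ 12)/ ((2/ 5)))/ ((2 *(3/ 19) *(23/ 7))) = 3.81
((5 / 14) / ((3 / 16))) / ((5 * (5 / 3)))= 8 / 35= 0.23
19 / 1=19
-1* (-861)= 861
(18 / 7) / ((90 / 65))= 1.86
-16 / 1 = -16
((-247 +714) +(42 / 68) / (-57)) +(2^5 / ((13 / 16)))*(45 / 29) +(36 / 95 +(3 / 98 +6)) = 15946598216 / 29833895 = 534.51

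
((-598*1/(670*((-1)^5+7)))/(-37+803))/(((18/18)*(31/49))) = -14651/47729460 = -0.00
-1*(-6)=6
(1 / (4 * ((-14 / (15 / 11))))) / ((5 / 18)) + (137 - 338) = -61935 / 308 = -201.09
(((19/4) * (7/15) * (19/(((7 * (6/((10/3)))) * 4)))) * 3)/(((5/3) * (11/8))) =361/330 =1.09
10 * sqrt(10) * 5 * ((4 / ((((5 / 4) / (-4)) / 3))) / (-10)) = 192 * sqrt(10) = 607.16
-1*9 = -9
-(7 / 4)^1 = -7 / 4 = -1.75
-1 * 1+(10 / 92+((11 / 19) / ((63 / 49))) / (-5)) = -38597 / 39330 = -0.98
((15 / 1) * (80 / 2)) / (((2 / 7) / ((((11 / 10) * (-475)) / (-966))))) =26125 / 23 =1135.87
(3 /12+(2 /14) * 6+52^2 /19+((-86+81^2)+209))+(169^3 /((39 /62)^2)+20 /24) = 58440167179 /4788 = 12205548.70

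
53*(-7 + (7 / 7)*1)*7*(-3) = 6678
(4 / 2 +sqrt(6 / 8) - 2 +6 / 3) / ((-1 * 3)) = -2 / 3 - sqrt(3) / 6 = -0.96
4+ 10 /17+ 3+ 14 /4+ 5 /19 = 7333 /646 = 11.35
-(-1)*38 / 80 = 19 / 40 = 0.48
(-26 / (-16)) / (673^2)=13 / 3623432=0.00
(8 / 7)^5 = 32768 / 16807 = 1.95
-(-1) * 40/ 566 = 20/ 283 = 0.07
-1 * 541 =-541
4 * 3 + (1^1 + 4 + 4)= 21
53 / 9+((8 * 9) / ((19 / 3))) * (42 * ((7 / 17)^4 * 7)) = 1456363583 / 14282091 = 101.97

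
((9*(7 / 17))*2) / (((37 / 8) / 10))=10080 / 629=16.03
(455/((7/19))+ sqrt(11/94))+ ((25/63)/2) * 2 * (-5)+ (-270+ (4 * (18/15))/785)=sqrt(1034)/94+ 238131262/247275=963.36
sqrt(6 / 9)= sqrt(6) / 3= 0.82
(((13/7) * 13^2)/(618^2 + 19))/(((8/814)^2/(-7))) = -363930853/6111088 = -59.55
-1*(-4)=4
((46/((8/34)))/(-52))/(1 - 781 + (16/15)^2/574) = 25248825/5238310688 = 0.00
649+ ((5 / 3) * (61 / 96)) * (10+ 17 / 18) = 3424501 / 5184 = 660.59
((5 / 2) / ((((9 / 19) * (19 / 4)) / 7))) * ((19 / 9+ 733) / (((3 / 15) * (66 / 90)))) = 11578000 / 297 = 38983.16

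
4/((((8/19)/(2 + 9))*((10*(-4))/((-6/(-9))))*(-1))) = 209/120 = 1.74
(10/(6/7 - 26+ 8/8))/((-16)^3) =35/346112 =0.00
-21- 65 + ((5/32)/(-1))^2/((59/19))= -5195301/60416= -85.99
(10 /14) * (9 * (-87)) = -3915 /7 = -559.29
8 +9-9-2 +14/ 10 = 37/ 5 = 7.40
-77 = -77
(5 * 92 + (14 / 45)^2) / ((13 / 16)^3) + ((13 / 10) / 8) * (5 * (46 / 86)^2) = 112929849381769 / 131616997200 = 858.02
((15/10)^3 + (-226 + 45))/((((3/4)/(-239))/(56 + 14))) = 11886665/3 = 3962221.67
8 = 8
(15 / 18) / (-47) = -5 / 282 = -0.02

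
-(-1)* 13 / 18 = 13 / 18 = 0.72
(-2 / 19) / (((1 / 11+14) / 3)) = -0.02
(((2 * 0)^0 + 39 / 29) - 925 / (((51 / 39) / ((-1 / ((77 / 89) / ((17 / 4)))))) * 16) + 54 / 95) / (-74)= -2988022003 / 1004671360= -2.97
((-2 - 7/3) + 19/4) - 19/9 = -61/36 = -1.69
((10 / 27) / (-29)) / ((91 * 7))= -10 / 498771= -0.00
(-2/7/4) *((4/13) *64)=-1.41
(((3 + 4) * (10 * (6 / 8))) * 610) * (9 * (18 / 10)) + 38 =518843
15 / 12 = 5 / 4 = 1.25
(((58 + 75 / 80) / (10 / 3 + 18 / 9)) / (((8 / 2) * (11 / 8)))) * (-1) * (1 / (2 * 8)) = -2829 / 22528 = -0.13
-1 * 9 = -9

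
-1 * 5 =-5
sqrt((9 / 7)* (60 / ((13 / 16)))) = 24* sqrt(1365) / 91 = 9.74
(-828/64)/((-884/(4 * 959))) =198513/3536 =56.14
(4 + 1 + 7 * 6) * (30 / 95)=282 / 19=14.84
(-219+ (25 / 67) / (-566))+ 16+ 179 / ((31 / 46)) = 73605827 / 1175582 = 62.61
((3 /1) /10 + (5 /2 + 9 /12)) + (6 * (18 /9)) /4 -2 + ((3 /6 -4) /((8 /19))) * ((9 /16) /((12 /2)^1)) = 9653 /2560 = 3.77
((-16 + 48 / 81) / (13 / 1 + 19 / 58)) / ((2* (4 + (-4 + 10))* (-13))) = 464 / 104355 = 0.00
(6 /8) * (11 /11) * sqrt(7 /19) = 3 * sqrt(133) /76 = 0.46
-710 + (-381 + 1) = -1090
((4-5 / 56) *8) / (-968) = -219 / 6776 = -0.03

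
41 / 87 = 0.47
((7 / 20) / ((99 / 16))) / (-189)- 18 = -240574 / 13365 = -18.00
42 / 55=0.76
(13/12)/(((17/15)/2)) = 65/34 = 1.91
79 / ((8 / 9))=711 / 8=88.88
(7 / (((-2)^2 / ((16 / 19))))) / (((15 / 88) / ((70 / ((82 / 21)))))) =120736 / 779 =154.99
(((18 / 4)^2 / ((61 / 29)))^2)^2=30446127875601 / 3544535296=8589.60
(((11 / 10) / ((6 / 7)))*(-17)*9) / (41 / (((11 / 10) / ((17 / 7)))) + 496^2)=-100793 / 126334680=-0.00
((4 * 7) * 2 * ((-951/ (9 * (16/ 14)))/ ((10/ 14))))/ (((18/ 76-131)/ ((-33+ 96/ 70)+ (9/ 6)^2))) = -404619117/ 248450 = -1628.57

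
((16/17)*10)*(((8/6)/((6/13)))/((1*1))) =27.19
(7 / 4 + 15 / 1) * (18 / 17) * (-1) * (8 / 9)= -268 / 17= -15.76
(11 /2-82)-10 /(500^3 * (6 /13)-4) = -14343749038 /187499987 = -76.50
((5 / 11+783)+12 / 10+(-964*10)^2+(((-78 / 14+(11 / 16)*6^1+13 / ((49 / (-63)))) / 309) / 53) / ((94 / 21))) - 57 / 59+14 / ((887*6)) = 3294186938346989503367 / 35447899895760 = 92930383.69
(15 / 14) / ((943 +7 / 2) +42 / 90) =225 / 198863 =0.00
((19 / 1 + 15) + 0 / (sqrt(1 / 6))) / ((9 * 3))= 34 / 27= 1.26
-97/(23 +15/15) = -97/24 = -4.04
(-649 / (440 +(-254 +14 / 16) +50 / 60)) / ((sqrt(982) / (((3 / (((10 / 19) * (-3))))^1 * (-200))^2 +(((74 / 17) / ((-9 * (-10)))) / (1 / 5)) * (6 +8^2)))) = -11472134168 * sqrt(982) / 22561941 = -15933.95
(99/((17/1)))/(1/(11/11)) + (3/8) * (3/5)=4113/680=6.05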